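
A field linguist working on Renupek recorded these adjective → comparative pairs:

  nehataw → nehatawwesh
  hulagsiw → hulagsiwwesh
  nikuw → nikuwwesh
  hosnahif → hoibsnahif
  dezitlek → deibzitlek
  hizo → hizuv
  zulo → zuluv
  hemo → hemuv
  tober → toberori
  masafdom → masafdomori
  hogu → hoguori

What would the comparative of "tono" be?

tonuv

hulagsiw and hosnahif both have last vowel 'i' yet inflect differently (hulagsiwwesh, hoibsnahif), so the last vowel is not what conditions the rule; the final letter is.
"tono" ends in -o. The stems ending in -o (hizo → hizuv, zulo → zuluv, hemo → hemuv) drop the final letter and add -uv.
So tono → tonuv.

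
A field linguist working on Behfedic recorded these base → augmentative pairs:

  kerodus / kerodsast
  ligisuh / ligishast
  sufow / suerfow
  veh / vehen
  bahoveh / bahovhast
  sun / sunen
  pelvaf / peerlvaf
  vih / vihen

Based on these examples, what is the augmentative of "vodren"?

voerdren

vih and ligisuh both end in -h yet inflect differently (vihen, ligishast), so the final letter is not what conditions the rule; the number of vowels is.
"vodren" has 2 vowels. The stems with 2 vowels (sufow → suerfow, pelvaf → peerlvaf) insert -er- after the first vowel.
So vodren → voerdren.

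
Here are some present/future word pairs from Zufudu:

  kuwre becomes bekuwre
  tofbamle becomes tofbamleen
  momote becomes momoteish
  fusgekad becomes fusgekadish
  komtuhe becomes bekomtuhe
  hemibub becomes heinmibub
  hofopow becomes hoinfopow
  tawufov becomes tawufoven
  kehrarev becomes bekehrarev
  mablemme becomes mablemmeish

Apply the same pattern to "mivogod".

mivogodish

kehrarev and tawufov both end in -v yet inflect differently (bekehrarev, tawufoven), so the final letter is not what conditions the rule; the first letter is.
"mivogod" begins with m-. The stems beginning with m- (momote → momoteish, mablemme → mablemmeish) add -ish.
So mivogod → mivogodish.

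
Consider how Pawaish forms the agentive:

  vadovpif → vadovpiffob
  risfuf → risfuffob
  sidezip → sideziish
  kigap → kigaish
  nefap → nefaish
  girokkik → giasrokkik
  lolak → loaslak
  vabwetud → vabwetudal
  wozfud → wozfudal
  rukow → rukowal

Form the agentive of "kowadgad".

kowadgadal

vadovpif and sidezip both have last vowel 'i' yet inflect differently (vadovpiffob, sideziish), so the last vowel is not what conditions the rule; the final letter is.
"kowadgad" ends in -d. The stems ending in -d (vabwetud → vabwetudal, wozfud → wozfudal) add -al.
The other patterns: stems ending in -f double the final consonant and add -ob; stems ending in -p drop the final letter and add -ish; stems ending in -k insert -as- after the first vowel.
So kowadgad → kowadgadal.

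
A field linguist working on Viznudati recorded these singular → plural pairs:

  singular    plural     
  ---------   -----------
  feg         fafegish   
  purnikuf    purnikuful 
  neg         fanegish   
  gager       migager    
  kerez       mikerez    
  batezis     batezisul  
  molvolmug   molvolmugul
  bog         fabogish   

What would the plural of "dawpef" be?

feg and molvolmug both end in -g yet inflect differently (fafegish, molvolmugul), so the final letter is not what conditions the rule; the number of vowels is.
"dawpef" has 2 vowels. The stems with 2 vowels (gager → migager, kerez → mikerez) add the prefix mi-.
The other patterns: stems with 1 vowel add fa- … -ish around the stem; stems with 3 vowels add -ul.
So dawpef → midawpef.

midawpef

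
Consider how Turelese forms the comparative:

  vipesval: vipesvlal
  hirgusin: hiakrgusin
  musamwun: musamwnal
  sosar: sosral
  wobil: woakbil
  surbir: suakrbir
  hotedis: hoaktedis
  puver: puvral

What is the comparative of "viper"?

surbir and sosar both end in -r yet inflect differently (suakrbir, sosral), so the final letter is not what conditions the rule; the last vowel is.
"viper" has last vowel 'e'. The one such stem in the data (puver → puvral) deletes the last vowel and adds -al (as do sosar, musamwun), so the same rule applies.
The other pattern: stems whose last vowel is 'i' insert -ak- after the first vowel.
So viper → vipral.

vipral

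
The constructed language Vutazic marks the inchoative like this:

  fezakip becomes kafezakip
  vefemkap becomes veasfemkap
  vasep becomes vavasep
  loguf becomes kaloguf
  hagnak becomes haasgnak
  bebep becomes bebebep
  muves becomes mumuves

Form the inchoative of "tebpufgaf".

teasbpufgaf

"tebpufgaf" has last vowel 'a'. The stems whose last vowel is 'a' (hagnak → haasgnak, vefemkap → veasfemkap) insert -as- after the first vowel.
The other patterns: stems whose last vowel is 'e' repeat the first consonant+vowel as a prefix; stems whose last vowel is 'i' or 'u' add the prefix ka-.
So tebpufgaf → teasbpufgaf.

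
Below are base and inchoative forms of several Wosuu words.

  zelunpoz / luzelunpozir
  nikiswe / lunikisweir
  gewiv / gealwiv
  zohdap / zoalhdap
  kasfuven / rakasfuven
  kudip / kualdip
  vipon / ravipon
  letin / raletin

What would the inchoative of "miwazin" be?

ramiwazin

kudip and letin both have last vowel 'i' yet inflect differently (kualdip, raletin), so the last vowel is not what conditions the rule; the final letter is.
"miwazin" ends in -n. The stems ending in -n (kasfuven → rakasfuven, letin → raletin, vipon → ravipon) add the prefix ra-.
So miwazin → ramiwazin.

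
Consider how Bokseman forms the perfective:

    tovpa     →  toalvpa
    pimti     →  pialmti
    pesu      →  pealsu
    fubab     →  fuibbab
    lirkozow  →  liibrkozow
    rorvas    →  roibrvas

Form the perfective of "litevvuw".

liibtevvuw

tovpa and rorvas both have last vowel 'a' yet inflect differently (toalvpa, roibrvas), so the last vowel is not what conditions the rule; whether the stem ends in a vowel or a consonant is.
"litevvuw" ends in a consonant. The stems ending in a consonant (lirkozow → liibrkozow, rorvas → roibrvas, fubab → fuibbab) insert -ib- after the first vowel.
So litevvuw → liibtevvuw.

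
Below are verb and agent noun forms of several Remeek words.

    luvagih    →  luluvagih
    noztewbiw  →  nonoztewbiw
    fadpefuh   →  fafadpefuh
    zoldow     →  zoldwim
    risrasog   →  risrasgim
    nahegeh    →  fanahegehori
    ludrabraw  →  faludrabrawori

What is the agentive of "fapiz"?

noztewbiw and zoldow both end in -w yet inflect differently (nonoztewbiw, zoldwim), so the final letter is not what conditions the rule; the last vowel is.
"fapiz" has last vowel 'i'. The stems whose last vowel is 'i' (luvagih → luluvagih, noztewbiw → nonoztewbiw) repeat the first consonant+vowel as a prefix.
The other patterns: stems whose last vowel is 'o' delete the last vowel and add -im; stems whose last vowel is 'a' or 'e' add fa- … -ori around the stem.
So fapiz → fafapiz.

fafapiz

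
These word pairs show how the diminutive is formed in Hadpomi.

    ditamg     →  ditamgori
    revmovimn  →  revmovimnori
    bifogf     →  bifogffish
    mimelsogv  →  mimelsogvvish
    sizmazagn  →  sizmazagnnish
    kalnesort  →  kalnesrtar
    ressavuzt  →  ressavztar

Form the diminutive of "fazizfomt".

fazizfomtori

"fazizfomt" has second-to-last letter 'm'. The stems whose second-to-last letter is 'm' (ditamg → ditamgori, revmovimn → revmovimnori) add -ori.
The other patterns: stems whose second-to-last letter is 'g' double the final consonant and add -ish; stems whose second-to-last letter is 'r' or 'z' delete the last vowel and add -ar.
So fazizfomt → fazizfomtori.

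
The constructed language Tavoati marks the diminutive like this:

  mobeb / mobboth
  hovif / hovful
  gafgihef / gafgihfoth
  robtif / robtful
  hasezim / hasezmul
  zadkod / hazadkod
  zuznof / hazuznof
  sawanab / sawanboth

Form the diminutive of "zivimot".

hazivimot

hovif and zuznof both end in -f yet inflect differently (hovful, hazuznof), so the final letter is not what conditions the rule; the last vowel is.
"zivimot" has last vowel 'o'. The stems whose last vowel is 'o' (zadkod → hazadkod, zuznof → hazuznof) add the prefix ha-.
The other patterns: stems whose last vowel is 'i' delete the last vowel and add -ul; stems whose last vowel is 'a' or 'e' delete the last vowel and add -oth.
So zivimot → hazivimot.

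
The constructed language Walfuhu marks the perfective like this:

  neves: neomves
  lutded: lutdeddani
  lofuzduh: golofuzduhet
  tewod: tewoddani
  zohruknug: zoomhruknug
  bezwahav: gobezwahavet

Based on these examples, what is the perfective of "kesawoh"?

gokesawohet

neves and lutded both have last vowel 'e' yet inflect differently (neomves, lutdeddani), so the last vowel is not what conditions the rule; the final letter is.
"kesawoh" ends in -h. The one such stem in the data (lofuzduh → golofuzduhet) adds go- … -et around the stem, so the same rule applies.
The other patterns: stems ending in -g or -s insert -om- after the first vowel; stems ending in -d double the final consonant and add -ani.
So kesawoh → gokesawohet.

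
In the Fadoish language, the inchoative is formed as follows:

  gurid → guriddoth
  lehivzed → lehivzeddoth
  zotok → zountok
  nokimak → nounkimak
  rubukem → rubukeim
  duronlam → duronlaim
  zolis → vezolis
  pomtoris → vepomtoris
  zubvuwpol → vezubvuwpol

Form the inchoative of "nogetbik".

lehivzed and rubukem both have last vowel 'e' yet inflect differently (lehivzeddoth, rubukeim), so the last vowel is not what conditions the rule; the final letter is.
"nogetbik" ends in -k. The stems ending in -k (zotok → zountok, nokimak → nounkimak) insert -un- after the first vowel.
The other patterns: stems ending in -d double the final consonant and add -oth; stems ending in -m drop the final letter and add -im; stems ending in -l or -s add the prefix ve-.
So nogetbik → noungetbik.

noungetbik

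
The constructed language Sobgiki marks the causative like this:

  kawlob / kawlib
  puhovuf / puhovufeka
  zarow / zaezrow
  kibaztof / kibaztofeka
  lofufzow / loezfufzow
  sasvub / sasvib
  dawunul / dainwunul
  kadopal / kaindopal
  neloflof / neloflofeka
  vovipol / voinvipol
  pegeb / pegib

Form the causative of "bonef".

kibaztof and kawlob both have last vowel 'o' yet inflect differently (kibaztofeka, kawlib), so the last vowel is not what conditions the rule; the final letter is.
"bonef" ends in -f. The stems ending in -f (kibaztof → kibaztofeka, puhovuf → puhovufeka, neloflof → neloflofeka) add -eka.
So bonef → bonefeka.

bonefeka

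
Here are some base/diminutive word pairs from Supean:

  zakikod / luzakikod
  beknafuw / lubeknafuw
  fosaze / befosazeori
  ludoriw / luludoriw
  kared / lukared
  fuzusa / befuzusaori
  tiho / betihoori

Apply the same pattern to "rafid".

fosaze and kared both have last vowel 'e' yet inflect differently (befosazeori, lukared), so the last vowel is not what conditions the rule; whether the stem ends in a vowel or a consonant is.
"rafid" ends in a consonant. The stems ending in a consonant (kared → lukared, beknafuw → lubeknafuw, ludoriw → luludoriw) add the prefix lu-.
The other pattern: stems ending in a vowel add be- … -ori around the stem.
So rafid → lurafid.

lurafid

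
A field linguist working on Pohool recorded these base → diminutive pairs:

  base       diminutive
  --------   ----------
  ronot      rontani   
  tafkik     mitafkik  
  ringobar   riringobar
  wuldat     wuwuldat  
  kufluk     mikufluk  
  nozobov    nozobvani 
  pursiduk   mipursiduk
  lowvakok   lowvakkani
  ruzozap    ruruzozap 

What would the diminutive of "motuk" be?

"motuk" has last vowel 'u'. The stems whose last vowel is 'u' (kufluk → mikufluk, pursiduk → mipursiduk) add the prefix mi-.
The other patterns: stems whose last vowel is 'a' repeat the first consonant+vowel as a prefix; stems whose last vowel is 'o' delete the last vowel and add -ani.
So motuk → mimotuk.

mimotuk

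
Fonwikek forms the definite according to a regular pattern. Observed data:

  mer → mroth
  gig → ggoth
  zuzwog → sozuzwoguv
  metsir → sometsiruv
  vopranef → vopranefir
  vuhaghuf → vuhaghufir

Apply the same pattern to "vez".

vzoth

gig and zuzwog both end in -g yet inflect differently (ggoth, sozuzwoguv), so the final letter is not what conditions the rule; the number of vowels is.
"vez" has 1 vowel. The stems with 1 vowel (mer → mroth, gig → ggoth) delete the last vowel and add -oth.
So vez → vzoth.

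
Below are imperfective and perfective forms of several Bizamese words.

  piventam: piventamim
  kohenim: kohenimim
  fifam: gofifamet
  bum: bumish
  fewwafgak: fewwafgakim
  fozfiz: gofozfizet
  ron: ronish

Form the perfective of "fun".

funish

bum and fifam both end in -m yet inflect differently (bumish, gofifamet), so the final letter is not what conditions the rule; the number of vowels is.
"fun" has 1 vowel. The stems with 1 vowel (ron → ronish, bum → bumish) add -ish.
The other patterns: stems with 2 vowels add go- … -et around the stem; stems with 3 vowels add -im.
So fun → funish.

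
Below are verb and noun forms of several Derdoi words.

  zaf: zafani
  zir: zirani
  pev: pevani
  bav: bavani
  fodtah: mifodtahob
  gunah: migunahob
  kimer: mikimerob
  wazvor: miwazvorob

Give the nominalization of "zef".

zir and kimer both end in -r yet inflect differently (zirani, mikimerob), so the final letter is not what conditions the rule; the number of vowels is.
"zef" has 1 vowel. The stems with 1 vowel (zaf → zafani, zir → zirani, pev → pevani) add -ani.
So zef → zefani.

zefani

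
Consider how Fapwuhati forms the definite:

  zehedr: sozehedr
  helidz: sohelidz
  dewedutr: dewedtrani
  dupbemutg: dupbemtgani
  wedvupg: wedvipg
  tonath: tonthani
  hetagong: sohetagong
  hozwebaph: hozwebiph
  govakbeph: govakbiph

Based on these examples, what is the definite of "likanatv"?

likantvani

dupbemutg and wedvupg both end in -g yet inflect differently (dupbemtgani, wedvipg), so the final letter is not what conditions the rule; the second-to-last letter is.
"likanatv" has second-to-last letter 't'. The stems whose second-to-last letter is 't' (dupbemutg → dupbemtgani, tonath → tonthani, dewedutr → dewedtrani) delete the last vowel and add -ani.
So likanatv → likantvani.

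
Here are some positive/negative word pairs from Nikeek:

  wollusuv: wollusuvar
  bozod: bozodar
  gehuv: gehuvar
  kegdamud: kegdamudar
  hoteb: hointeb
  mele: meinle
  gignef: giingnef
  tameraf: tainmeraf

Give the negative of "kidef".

kiindef

gehuv and gignef both begin with g- yet inflect differently (gehuvar, giingnef), so the first letter is not what conditions the rule; the final letter is.
"kidef" ends in -f. The stems ending in -f (gignef → giingnef, tameraf → tainmeraf) insert -in- after the first vowel.
The other pattern: stems ending in -d or -v add -ar.
So kidef → kiindef.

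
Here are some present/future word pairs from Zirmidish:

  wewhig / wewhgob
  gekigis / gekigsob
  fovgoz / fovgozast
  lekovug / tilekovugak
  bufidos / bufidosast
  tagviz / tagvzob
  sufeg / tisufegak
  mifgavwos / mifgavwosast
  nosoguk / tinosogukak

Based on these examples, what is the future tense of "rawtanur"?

tagviz and fovgoz both end in -z yet inflect differently (tagvzob, fovgozast), so the final letter is not what conditions the rule; the last vowel is.
"rawtanur" has last vowel 'u'. The stems whose last vowel is 'u' (lekovug → tilekovugak, nosoguk → tinosogukak) add ti- … -ak around the stem.
The other patterns: stems whose last vowel is 'i' delete the last vowel and add -ob; stems whose last vowel is 'o' add -ast.
So rawtanur → tirawtanurak.

tirawtanurak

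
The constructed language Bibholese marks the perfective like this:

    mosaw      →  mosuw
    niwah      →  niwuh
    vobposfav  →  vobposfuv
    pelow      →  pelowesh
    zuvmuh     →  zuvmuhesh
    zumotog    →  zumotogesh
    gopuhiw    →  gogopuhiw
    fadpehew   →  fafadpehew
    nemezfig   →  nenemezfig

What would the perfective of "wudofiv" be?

mosaw and pelow both end in -w yet inflect differently (mosuw, pelowesh), so the final letter is not what conditions the rule; the last vowel is.
"wudofiv" has last vowel 'i'. The stems whose last vowel is 'i' (gopuhiw → gogopuhiw, nemezfig → nenemezfig) repeat the first consonant+vowel as a prefix.
So wudofiv → wuwudofiv.

wuwudofiv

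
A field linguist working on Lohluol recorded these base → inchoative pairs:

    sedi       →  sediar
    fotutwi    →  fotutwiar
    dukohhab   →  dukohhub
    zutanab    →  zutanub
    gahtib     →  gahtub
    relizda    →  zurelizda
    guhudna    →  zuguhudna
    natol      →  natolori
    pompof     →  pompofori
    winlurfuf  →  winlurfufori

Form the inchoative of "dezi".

"dezi" ends in -i. The stems ending in -i (sedi → sediar, fotutwi → fotutwiar) add -ar.
The other patterns: stems ending in -b change the last vowel to 'u'; stems ending in -a add the prefix zu-; stems ending in -f or -l add -ori.
So dezi → deziar.

deziar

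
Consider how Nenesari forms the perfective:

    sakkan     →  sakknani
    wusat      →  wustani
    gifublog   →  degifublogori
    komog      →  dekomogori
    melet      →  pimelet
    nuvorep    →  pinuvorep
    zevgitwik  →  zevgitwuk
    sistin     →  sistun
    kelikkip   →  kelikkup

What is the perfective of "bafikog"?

debafikogori

"bafikog" has last vowel 'o'. The stems whose last vowel is 'o' (gifublog → degifublogori, komog → dekomogori) add de- … -ori around the stem.
The other patterns: stems whose last vowel is 'a' delete the last vowel and add -ani; stems whose last vowel is 'e' add the prefix pi-; stems whose last vowel is 'i' change the last vowel to 'u'.
So bafikog → debafikogori.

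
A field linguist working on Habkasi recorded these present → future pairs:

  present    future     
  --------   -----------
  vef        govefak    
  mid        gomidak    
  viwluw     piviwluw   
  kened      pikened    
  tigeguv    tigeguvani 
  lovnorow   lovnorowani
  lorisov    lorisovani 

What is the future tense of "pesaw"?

pipesaw

"pesaw" has 2 vowels. The stems with 2 vowels (viwluw → piviwluw, kened → pikened) add the prefix pi-.
So pesaw → pipesaw.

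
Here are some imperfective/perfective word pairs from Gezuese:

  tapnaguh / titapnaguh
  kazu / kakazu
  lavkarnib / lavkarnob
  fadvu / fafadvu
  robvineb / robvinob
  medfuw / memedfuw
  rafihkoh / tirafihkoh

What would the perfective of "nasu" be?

tapnaguh and kazu both have last vowel 'u' yet inflect differently (titapnaguh, kakazu), so the last vowel is not what conditions the rule; the final letter is.
"nasu" ends in -u. The stems ending in -u (kazu → kakazu, fadvu → fafadvu) repeat the first consonant+vowel as a prefix.
So nasu → nanasu.

nanasu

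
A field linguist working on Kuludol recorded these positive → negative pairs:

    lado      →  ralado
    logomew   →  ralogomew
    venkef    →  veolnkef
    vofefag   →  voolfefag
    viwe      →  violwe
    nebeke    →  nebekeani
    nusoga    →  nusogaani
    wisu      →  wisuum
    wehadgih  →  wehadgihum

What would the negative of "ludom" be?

raludom

viwe and nebeke both end in -e yet inflect differently (violwe, nebekeani), so the final letter is not what conditions the rule; the first letter is.
"ludom" begins with l-. The stems beginning with l- (lado → ralado, logomew → ralogomew) add the prefix ra-.
So ludom → raludom.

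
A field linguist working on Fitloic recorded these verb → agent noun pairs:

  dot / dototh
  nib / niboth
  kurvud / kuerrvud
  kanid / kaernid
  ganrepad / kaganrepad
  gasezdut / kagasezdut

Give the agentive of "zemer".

kurvud and ganrepad both end in -d yet inflect differently (kuerrvud, kaganrepad), so the final letter is not what conditions the rule; the number of vowels is.
"zemer" has 2 vowels. The stems with 2 vowels (kurvud → kuerrvud, kanid → kaernid) insert -er- after the first vowel.
The other patterns: stems with 1 vowel add -oth; stems with 3 vowels add the prefix ka-.
So zemer → zeermer.

zeermer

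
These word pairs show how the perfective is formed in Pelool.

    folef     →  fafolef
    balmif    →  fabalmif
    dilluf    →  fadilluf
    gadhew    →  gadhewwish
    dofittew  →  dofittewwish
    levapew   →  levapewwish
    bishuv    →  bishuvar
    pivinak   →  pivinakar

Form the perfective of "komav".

folef and gadhew both have last vowel 'e' yet inflect differently (fafolef, gadhewwish), so the last vowel is not what conditions the rule; the final letter is.
"komav" ends in -v. The one such stem in the data (bishuv → bishuvar) adds -ar, so the same rule applies.
The other patterns: stems ending in -f add the prefix fa-; stems ending in -w double the final consonant and add -ish.
So komav → komavar.

komavar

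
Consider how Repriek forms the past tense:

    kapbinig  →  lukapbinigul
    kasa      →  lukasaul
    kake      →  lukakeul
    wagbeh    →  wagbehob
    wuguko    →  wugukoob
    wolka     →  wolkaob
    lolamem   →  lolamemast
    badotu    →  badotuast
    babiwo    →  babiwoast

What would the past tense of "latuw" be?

kasa and wolka both end in -a yet inflect differently (lukasaul, wolkaob), so the final letter is not what conditions the rule; the first letter is.
"latuw" begins with l-. The one such stem in the data (lolamem → lolamemast) adds -ast, so the same rule applies.
The other patterns: stems beginning with k- add lu- … -ul around the stem; stems beginning with w- add -ob.
So latuw → latuwast.

latuwast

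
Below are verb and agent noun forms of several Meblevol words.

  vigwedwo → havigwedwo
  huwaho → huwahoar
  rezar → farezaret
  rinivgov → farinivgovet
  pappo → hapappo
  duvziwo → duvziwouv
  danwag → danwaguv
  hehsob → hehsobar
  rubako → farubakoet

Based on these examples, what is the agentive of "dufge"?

dufgeuv

huwaho and rubako both end in -o yet inflect differently (huwahoar, farubakoet), so the final letter is not what conditions the rule; the first letter is.
"dufge" begins with d-. The stems beginning with d- (danwag → danwaguv, duvziwo → duvziwouv) add -uv.
The other patterns: stems beginning with h- add -ar; stems beginning with r- add fa- … -et around the stem; stems beginning with p- or v- add the prefix ha-.
So dufge → dufgeuv.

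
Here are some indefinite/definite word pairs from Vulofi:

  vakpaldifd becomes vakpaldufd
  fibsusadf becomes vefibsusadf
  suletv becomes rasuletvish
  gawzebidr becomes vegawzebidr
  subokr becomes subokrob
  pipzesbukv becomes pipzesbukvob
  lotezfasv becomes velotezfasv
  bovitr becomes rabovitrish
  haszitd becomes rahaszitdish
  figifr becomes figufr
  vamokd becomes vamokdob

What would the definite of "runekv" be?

vamokd and vakpaldifd both end in -d yet inflect differently (vamokdob, vakpaldufd), so the final letter is not what conditions the rule; the second-to-last letter is.
"runekv" has second-to-last letter 'k'. The stems whose second-to-last letter is 'k' (vamokd → vamokdob, pipzesbukv → pipzesbukvob, subokr → subokrob) add -ob.
The other patterns: stems whose second-to-last letter is 'f' change the last vowel to 'u'; stems whose second-to-last letter is 't' add ra- … -ish around the stem; stems whose second-to-last letter is 'd' or 's' add the prefix ve-.
So runekv → runekvob.

runekvob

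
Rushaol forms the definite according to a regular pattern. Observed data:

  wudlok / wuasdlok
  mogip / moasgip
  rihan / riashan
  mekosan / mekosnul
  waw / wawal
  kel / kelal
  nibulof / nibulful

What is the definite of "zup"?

zupal

rihan and mekosan both end in -n yet inflect differently (riashan, mekosnul), so the final letter is not what conditions the rule; the number of vowels is.
"zup" has 1 vowel. The stems with 1 vowel (waw → wawal, kel → kelal) add -al.
So zup → zupal.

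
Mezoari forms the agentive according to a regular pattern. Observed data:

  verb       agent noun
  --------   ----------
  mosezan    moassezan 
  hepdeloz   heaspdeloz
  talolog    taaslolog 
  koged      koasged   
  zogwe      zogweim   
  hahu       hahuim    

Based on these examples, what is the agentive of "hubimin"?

koged and zogwe both have last vowel 'e' yet inflect differently (koasged, zogweim), so the last vowel is not what conditions the rule; whether the stem ends in a vowel or a consonant is.
"hubimin" ends in a consonant. The stems ending in a consonant (mosezan → moassezan, hepdeloz → heaspdeloz, talolog → taaslolog) insert -as- after the first vowel.
The other pattern: stems ending in a vowel add -im.
So hubimin → huasbimin.

huasbimin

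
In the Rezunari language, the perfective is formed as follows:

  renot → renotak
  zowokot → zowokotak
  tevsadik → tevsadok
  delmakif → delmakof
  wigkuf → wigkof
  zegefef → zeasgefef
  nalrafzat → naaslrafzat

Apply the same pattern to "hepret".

heaspret

delmakif and zegefef both end in -f yet inflect differently (delmakof, zeasgefef), so the final letter is not what conditions the rule; the last vowel is.
"hepret" has last vowel 'e'. The one such stem in the data (zegefef → zeasgefef) inserts -as- after the first vowel (as does nalrafzat), so the same rule applies.
So hepret → heaspret.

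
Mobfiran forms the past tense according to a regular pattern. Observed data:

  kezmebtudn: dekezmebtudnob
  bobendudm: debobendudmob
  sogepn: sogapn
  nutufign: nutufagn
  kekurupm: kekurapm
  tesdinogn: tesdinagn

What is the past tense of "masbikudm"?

demasbikudmob

kezmebtudn and sogepn both end in -n yet inflect differently (dekezmebtudnob, sogapn), so the final letter is not what conditions the rule; the second-to-last letter is.
"masbikudm" has second-to-last letter 'd'. The stems whose second-to-last letter is 'd' (kezmebtudn → dekezmebtudnob, bobendudm → debobendudmob) add de- … -ob around the stem.
The other pattern: stems whose second-to-last letter is 'g' or 'p' change the last vowel to 'a'.
So masbikudm → demasbikudmob.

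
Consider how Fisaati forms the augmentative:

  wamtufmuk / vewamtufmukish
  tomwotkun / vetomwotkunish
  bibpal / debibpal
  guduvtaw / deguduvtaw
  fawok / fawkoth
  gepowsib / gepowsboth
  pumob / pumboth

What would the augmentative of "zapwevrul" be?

wamtufmuk and fawok both end in -k yet inflect differently (vewamtufmukish, fawkoth), so the final letter is not what conditions the rule; the last vowel is.
"zapwevrul" has last vowel 'u'. The stems whose last vowel is 'u' (wamtufmuk → vewamtufmukish, tomwotkun → vetomwotkunish) add ve- … -ish around the stem.
So zapwevrul → vezapwevrulish.

vezapwevrulish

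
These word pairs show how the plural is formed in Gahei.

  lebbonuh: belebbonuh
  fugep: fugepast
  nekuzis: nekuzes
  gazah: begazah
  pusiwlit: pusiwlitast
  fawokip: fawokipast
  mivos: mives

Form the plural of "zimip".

"zimip" ends in -p. The stems ending in -p (fawokip → fawokipast, fugep → fugepast) add -ast.
So zimip → zimipast.

zimipast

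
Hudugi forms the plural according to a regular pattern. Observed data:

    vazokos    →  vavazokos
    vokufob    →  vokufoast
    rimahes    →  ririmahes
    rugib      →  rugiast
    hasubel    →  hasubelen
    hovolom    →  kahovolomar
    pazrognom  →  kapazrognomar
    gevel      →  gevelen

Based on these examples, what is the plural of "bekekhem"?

kabekekhemar

vokufob and pazrognom both have last vowel 'o' yet inflect differently (vokufoast, kapazrognomar), so the last vowel is not what conditions the rule; the final letter is.
"bekekhem" ends in -m. The stems ending in -m (pazrognom → kapazrognomar, hovolom → kahovolomar) add ka- … -ar around the stem.
The other patterns: stems ending in -b drop the final letter and add -ast; stems ending in -l add -en; stems ending in -s repeat the first consonant+vowel as a prefix.
So bekekhem → kabekekhemar.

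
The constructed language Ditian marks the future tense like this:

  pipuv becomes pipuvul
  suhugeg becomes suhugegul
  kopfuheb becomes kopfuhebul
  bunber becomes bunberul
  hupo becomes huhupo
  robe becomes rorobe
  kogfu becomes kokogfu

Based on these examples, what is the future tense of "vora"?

kopfuheb and robe both have last vowel 'e' yet inflect differently (kopfuhebul, rorobe), so the last vowel is not what conditions the rule; whether the stem ends in a vowel or a consonant is.
"vora" ends in a vowel. The stems ending in a vowel (robe → rorobe, hupo → huhupo, kogfu → kokogfu) repeat the first consonant+vowel as a prefix.
The other pattern: stems ending in a consonant add -ul.
So vora → vovora.

vovora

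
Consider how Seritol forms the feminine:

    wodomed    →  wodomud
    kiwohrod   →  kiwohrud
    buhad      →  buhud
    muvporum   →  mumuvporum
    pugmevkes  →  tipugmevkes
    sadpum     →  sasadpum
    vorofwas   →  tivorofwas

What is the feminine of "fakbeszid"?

"fakbeszid" ends in -d. The stems ending in -d (wodomed → wodomud, buhad → buhud, kiwohrod → kiwohrud) change the last vowel to 'u'.
The other patterns: stems ending in -s add the prefix ti-; stems ending in -m repeat the first consonant+vowel as a prefix.
So fakbeszid → fakbeszud.

fakbeszud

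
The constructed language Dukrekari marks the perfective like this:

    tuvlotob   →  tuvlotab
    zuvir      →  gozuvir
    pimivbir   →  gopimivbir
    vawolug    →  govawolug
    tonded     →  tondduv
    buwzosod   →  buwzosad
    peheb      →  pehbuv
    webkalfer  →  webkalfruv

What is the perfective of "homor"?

tuvlotob and peheb both end in -b yet inflect differently (tuvlotab, pehbuv), so the final letter is not what conditions the rule; the last vowel is.
"homor" has last vowel 'o'. The stems whose last vowel is 'o' (tuvlotob → tuvlotab, buwzosod → buwzosad) change the last vowel to 'a'.
The other patterns: stems whose last vowel is 'e' delete the last vowel and add -uv; stems whose last vowel is 'i' or 'u' add the prefix go-.
So homor → homar.

homar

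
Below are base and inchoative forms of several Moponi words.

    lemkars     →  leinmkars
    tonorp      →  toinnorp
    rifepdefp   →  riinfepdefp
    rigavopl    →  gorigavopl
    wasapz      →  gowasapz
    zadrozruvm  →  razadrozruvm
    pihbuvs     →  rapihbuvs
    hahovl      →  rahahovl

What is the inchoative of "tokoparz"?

lemkars and pihbuvs both end in -s yet inflect differently (leinmkars, rapihbuvs), so the final letter is not what conditions the rule; the second-to-last letter is.
"tokoparz" has second-to-last letter 'r'. The stems whose second-to-last letter is 'r' (lemkars → leinmkars, tonorp → toinnorp) insert -in- after the first vowel.
So tokoparz → toinkoparz.

toinkoparz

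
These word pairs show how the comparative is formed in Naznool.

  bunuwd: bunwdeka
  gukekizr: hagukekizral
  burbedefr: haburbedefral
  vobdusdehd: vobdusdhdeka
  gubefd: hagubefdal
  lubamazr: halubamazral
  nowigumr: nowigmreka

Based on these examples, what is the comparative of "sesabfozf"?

hasesabfozfal

"sesabfozf" has second-to-last letter 'z'. The stems whose second-to-last letter is 'z' (lubamazr → halubamazral, gukekizr → hagukekizral) add ha- … -al around the stem.
So sesabfozf → hasesabfozfal.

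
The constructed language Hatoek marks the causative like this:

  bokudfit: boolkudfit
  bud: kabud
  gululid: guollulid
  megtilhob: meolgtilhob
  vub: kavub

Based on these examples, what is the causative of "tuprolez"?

"tuprolez" has 3 vowels. The stems with 3 vowels (megtilhob → meolgtilhob, bokudfit → boolkudfit, gululid → guollulid) insert -ol- after the first vowel.
So tuprolez → tuolprolez.

tuolprolez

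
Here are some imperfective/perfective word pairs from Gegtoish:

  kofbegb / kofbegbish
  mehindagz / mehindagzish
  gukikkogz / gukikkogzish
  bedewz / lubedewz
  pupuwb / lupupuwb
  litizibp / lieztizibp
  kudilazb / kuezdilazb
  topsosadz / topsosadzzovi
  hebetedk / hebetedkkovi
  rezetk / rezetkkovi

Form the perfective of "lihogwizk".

liezhogwizk

"lihogwizk" has second-to-last letter 'z'. The one such stem in the data (kudilazb → kuezdilazb) inserts -ez- after the first vowel (as does litizibp), so the same rule applies.
So lihogwizk → liezhogwizk.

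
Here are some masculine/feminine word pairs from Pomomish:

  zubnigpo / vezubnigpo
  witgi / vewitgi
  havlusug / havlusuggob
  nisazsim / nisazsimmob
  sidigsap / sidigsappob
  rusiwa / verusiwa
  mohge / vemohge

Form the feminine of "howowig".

howowiggob

"howowig" ends in a consonant. The stems ending in a consonant (nisazsim → nisazsimmob, sidigsap → sidigsappob, havlusug → havlusuggob) double the final consonant and add -ob.
The other pattern: stems ending in a vowel add the prefix ve-.
So howowig → howowiggob.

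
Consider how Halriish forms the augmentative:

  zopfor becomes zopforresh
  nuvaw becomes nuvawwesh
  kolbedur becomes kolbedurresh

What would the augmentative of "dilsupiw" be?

Every pair shown (zopfor → zopforresh, nuvaw → nuvawwesh, kolbedur → kolbedurresh) follows the same rule: double the final consonant and add -esh.
So dilsupiw → dilsupiwwesh.

dilsupiwwesh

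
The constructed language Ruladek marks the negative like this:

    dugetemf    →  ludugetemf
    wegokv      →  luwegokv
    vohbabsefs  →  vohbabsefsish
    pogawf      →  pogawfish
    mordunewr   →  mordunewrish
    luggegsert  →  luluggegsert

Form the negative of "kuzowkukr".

lukuzowkukr

pogawf and dugetemf both end in -f yet inflect differently (pogawfish, ludugetemf), so the final letter is not what conditions the rule; the second-to-last letter is.
"kuzowkukr" has second-to-last letter 'k'. The one such stem in the data (wegokv → luwegokv) adds the prefix lu-, so the same rule applies.
The other pattern: stems whose second-to-last letter is 'f' or 'w' add -ish.
So kuzowkukr → lukuzowkukr.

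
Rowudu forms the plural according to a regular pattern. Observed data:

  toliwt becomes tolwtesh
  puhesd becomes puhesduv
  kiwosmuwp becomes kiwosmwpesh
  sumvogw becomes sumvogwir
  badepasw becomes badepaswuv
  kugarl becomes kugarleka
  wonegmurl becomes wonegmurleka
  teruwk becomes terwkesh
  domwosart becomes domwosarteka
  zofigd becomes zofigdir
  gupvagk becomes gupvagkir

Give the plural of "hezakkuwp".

domwosart and toliwt both end in -t yet inflect differently (domwosarteka, tolwtesh), so the final letter is not what conditions the rule; the second-to-last letter is.
"hezakkuwp" has second-to-last letter 'w'. The stems whose second-to-last letter is 'w' (toliwt → tolwtesh, teruwk → terwkesh, kiwosmuwp → kiwosmwpesh) delete the last vowel and add -esh.
So hezakkuwp → hezakkwpesh.

hezakkwpesh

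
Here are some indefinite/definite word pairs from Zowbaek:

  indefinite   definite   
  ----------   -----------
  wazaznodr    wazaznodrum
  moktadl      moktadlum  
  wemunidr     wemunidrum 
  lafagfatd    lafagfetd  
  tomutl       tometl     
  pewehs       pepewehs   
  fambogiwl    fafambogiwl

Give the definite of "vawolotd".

vawoletd

moktadl and tomutl both end in -l yet inflect differently (moktadlum, tometl), so the final letter is not what conditions the rule; the second-to-last letter is.
"vawolotd" has second-to-last letter 't'. The stems whose second-to-last letter is 't' (lafagfatd → lafagfetd, tomutl → tometl) change the last vowel to 'e'.
The other patterns: stems whose second-to-last letter is 'd' add -um; stems whose second-to-last letter is 'h' or 'w' repeat the first consonant+vowel as a prefix.
So vawolotd → vawoletd.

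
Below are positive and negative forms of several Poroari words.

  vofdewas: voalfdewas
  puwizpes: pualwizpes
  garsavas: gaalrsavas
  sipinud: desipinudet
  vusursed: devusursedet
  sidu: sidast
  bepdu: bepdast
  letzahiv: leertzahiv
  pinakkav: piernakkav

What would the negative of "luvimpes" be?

lualvimpes

puwizpes and vusursed both have last vowel 'e' yet inflect differently (pualwizpes, devusursedet), so the last vowel is not what conditions the rule; the final letter is.
"luvimpes" ends in -s. The stems ending in -s (vofdewas → voalfdewas, puwizpes → pualwizpes, garsavas → gaalrsavas) insert -al- after the first vowel.
The other patterns: stems ending in -d add de- … -et around the stem; stems ending in -u drop the final letter and add -ast; stems ending in -v insert -er- after the first vowel.
So luvimpes → lualvimpes.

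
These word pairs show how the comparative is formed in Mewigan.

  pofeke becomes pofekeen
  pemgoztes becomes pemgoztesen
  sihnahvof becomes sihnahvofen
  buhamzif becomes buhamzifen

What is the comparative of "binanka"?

Every pair shown (pofeke → pofekeen, pemgoztes → pemgoztesen, sihnahvof → sihnahvofen, …) follows the same rule: add -en.
So binanka → binankaen.

binankaen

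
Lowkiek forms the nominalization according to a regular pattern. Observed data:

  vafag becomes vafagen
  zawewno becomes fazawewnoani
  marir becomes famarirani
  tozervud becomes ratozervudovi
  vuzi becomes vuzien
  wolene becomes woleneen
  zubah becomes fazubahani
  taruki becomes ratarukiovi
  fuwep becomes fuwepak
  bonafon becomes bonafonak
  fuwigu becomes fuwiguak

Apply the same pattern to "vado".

vuzi and taruki both end in -i yet inflect differently (vuzien, ratarukiovi), so the final letter is not what conditions the rule; the first letter is.
"vado" begins with v-. The stems beginning with v- (vafag → vafagen, vuzi → vuzien) add -en.
The other patterns: stems beginning with t- add ra- … -ovi around the stem; stems beginning with b- or f- add -ak; stems beginning with m- or z- add fa- … -ani around the stem.
So vado → vadoen.

vadoen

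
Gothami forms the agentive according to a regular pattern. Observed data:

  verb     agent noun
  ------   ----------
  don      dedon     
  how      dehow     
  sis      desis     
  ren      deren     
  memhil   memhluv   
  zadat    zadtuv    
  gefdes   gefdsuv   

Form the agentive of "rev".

sis and gefdes both end in -s yet inflect differently (desis, gefdsuv), so the final letter is not what conditions the rule; the number of vowels is.
"rev" has 1 vowel. The stems with 1 vowel (don → dedon, how → dehow, sis → desis) add the prefix de-.
So rev → derev.

derev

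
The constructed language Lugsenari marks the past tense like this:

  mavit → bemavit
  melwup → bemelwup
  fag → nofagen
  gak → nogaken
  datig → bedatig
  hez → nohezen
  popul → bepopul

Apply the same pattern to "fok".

nofoken

datig and fag both end in -g yet inflect differently (bedatig, nofagen), so the final letter is not what conditions the rule; the number of vowels is.
"fok" has 1 vowel. The stems with 1 vowel (hez → nohezen, gak → nogaken, fag → nofagen) add no- … -en around the stem.
So fok → nofoken.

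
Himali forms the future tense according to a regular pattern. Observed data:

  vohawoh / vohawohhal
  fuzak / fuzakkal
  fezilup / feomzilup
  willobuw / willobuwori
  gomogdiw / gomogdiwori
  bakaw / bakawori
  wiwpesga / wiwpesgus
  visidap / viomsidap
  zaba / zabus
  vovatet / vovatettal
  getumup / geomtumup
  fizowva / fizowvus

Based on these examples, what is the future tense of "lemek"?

lemekkal

visidap and zaba both have last vowel 'a' yet inflect differently (viomsidap, zabus), so the last vowel is not what conditions the rule; the final letter is.
"lemek" ends in -k. The one such stem in the data (fuzak → fuzakkal) doubles the final consonant and adds -al (as do vovatet, vohawoh), so the same rule applies.
So lemek → lemekkal.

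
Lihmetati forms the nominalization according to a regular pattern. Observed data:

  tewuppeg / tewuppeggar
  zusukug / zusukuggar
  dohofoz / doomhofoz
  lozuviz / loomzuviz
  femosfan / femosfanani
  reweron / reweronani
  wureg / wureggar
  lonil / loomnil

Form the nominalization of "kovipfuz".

koomvipfuz

reweron and dohofoz both have last vowel 'o' yet inflect differently (reweronani, doomhofoz), so the last vowel is not what conditions the rule; the final letter is.
"kovipfuz" ends in -z. The stems ending in -z (lozuviz → loomzuviz, dohofoz → doomhofoz) insert -om- after the first vowel.
So kovipfuz → koomvipfuz.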